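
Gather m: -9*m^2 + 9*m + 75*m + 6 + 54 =-9*m^2 + 84*m + 60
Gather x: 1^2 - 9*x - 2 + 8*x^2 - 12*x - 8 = 8*x^2 - 21*x - 9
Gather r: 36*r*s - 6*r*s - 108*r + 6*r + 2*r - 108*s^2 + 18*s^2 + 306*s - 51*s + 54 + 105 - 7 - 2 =r*(30*s - 100) - 90*s^2 + 255*s + 150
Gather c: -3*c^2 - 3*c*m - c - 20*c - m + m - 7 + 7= -3*c^2 + c*(-3*m - 21)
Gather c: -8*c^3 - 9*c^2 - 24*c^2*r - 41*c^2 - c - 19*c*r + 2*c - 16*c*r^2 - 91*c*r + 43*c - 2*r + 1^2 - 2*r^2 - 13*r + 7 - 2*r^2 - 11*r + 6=-8*c^3 + c^2*(-24*r - 50) + c*(-16*r^2 - 110*r + 44) - 4*r^2 - 26*r + 14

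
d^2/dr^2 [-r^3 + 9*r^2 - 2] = 18 - 6*r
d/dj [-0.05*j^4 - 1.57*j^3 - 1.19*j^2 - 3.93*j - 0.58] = -0.2*j^3 - 4.71*j^2 - 2.38*j - 3.93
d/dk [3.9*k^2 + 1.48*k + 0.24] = 7.8*k + 1.48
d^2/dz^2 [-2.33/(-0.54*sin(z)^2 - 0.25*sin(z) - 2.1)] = (-2.717712*sin(z)^4 - 0.94365*sin(z)^3 + 14.499823*sin(z)^2 + 3.11055*sin(z) - 4.99319)/(0.54*sin(z)^2 + 0.25*sin(z) + 2.1)^3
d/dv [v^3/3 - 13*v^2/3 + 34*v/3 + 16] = v^2 - 26*v/3 + 34/3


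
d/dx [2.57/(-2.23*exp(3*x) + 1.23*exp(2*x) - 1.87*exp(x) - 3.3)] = (17.1933*exp(2*x) - 6.3222*exp(x) + 4.8059)*exp(x)/(2.23*exp(3*x) - 1.23*exp(2*x) + 1.87*exp(x) + 3.3)^2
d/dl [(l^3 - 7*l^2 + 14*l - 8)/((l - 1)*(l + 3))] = (l^2 + 6*l - 26)/(l^2 + 6*l + 9)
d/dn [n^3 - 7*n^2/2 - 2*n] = 3*n^2 - 7*n - 2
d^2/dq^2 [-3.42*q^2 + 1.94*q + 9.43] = -6.84000000000000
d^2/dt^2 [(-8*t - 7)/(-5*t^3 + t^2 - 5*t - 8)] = 2*((8*t + 7)*(15*t^2 - 2*t + 5)^2 + (-120*t^2 + 16*t - (8*t + 7)*(15*t - 1) - 40)*(5*t^3 - t^2 + 5*t + 8))/(5*t^3 - t^2 + 5*t + 8)^3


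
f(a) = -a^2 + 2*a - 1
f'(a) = 2 - 2*a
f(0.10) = -0.81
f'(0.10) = 1.80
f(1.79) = -0.62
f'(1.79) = -1.58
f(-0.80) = -3.24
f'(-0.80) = 3.60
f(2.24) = -1.54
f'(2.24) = -2.48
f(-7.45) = -71.40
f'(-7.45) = 16.90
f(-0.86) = -3.46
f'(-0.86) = 3.72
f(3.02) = -4.08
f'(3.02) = -4.04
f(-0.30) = -1.69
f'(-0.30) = 2.60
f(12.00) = -121.00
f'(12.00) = -22.00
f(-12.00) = -169.00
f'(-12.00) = 26.00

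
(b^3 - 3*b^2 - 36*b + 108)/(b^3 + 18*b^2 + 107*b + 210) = (b^2 - 9*b + 18)/(b^2 + 12*b + 35)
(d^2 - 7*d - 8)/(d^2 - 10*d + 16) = (d + 1)/(d - 2)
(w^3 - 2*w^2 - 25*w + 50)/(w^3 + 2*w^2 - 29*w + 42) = (w^2 - 25)/(w^2 + 4*w - 21)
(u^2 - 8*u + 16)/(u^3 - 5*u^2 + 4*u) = (u - 4)/(u*(u - 1))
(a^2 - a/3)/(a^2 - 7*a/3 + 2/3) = a/(a - 2)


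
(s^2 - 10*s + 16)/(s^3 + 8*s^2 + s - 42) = (s - 8)/(s^2 + 10*s + 21)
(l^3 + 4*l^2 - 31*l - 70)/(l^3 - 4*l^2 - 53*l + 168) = (l^2 - 3*l - 10)/(l^2 - 11*l + 24)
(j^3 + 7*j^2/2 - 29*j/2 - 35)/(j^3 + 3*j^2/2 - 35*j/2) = (j + 2)/j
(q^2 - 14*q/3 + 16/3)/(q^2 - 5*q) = (3*q^2 - 14*q + 16)/(3*q*(q - 5))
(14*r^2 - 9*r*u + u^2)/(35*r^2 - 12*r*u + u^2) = (2*r - u)/(5*r - u)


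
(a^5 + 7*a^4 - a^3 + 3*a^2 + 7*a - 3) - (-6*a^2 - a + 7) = a^5 + 7*a^4 - a^3 + 9*a^2 + 8*a - 10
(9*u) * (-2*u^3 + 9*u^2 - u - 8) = -18*u^4 + 81*u^3 - 9*u^2 - 72*u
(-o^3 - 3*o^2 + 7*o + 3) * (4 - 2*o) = 2*o^4 + 2*o^3 - 26*o^2 + 22*o + 12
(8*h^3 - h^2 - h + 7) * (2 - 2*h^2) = -16*h^5 + 2*h^4 + 18*h^3 - 16*h^2 - 2*h + 14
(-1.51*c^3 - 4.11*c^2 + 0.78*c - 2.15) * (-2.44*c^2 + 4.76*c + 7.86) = 3.6844*c^5 + 2.8408*c^4 - 33.3354*c^3 - 23.3458*c^2 - 4.1032*c - 16.899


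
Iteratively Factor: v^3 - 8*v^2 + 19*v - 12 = (v - 1)*(v^2 - 7*v + 12) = (v - 3)*(v - 1)*(v - 4)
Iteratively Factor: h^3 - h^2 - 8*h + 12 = (h + 3)*(h^2 - 4*h + 4) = (h - 2)*(h + 3)*(h - 2)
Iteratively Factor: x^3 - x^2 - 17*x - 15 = (x + 1)*(x^2 - 2*x - 15) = (x + 1)*(x + 3)*(x - 5)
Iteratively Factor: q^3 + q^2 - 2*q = (q)*(q^2 + q - 2) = q*(q - 1)*(q + 2)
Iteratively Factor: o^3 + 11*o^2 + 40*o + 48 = (o + 3)*(o^2 + 8*o + 16) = (o + 3)*(o + 4)*(o + 4)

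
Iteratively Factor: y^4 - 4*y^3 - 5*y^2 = (y)*(y^3 - 4*y^2 - 5*y) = y*(y + 1)*(y^2 - 5*y) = y^2*(y + 1)*(y - 5)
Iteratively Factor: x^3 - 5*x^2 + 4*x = (x - 1)*(x^2 - 4*x) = (x - 4)*(x - 1)*(x)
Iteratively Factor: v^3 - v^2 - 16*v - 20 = (v + 2)*(v^2 - 3*v - 10) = (v + 2)^2*(v - 5)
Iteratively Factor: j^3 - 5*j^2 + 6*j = (j - 2)*(j^2 - 3*j) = (j - 3)*(j - 2)*(j)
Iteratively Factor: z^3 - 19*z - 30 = (z - 5)*(z^2 + 5*z + 6) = (z - 5)*(z + 2)*(z + 3)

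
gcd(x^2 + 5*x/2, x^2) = x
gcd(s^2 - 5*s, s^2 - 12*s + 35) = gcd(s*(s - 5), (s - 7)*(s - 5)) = s - 5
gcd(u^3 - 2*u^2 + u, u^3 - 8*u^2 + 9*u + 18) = 1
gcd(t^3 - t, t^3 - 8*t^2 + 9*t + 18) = t + 1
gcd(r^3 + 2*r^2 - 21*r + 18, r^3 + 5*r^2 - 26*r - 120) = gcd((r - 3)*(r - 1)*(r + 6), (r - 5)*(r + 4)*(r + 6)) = r + 6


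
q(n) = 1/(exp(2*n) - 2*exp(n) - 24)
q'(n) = (-2*exp(2*n) + 2*exp(n))/(exp(2*n) - 2*exp(n) - 24)^2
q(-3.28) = -0.04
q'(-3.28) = 0.00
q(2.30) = 0.02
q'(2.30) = -0.06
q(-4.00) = -0.04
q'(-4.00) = 0.00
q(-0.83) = -0.04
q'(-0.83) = 0.00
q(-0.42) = -0.04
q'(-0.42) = 0.00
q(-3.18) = -0.04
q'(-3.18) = 0.00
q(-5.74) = -0.04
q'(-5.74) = 0.00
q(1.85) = 0.27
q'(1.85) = -4.91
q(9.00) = 0.00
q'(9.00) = 0.00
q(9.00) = 0.00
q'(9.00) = 0.00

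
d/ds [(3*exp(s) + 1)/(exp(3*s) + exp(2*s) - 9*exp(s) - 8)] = (-(3*exp(s) + 1)*(3*exp(2*s) + 2*exp(s) - 9) + 3*exp(3*s) + 3*exp(2*s) - 27*exp(s) - 24)*exp(s)/(exp(3*s) + exp(2*s) - 9*exp(s) - 8)^2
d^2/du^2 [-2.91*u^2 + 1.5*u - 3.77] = -5.82000000000000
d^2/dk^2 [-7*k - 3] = 0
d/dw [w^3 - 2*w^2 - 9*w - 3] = 3*w^2 - 4*w - 9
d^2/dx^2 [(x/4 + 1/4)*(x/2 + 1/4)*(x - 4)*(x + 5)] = 3*x^2/2 + 15*x/8 - 9/2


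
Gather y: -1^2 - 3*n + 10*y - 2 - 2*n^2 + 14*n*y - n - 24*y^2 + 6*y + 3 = -2*n^2 - 4*n - 24*y^2 + y*(14*n + 16)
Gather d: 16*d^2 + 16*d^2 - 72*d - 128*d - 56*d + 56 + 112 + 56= 32*d^2 - 256*d + 224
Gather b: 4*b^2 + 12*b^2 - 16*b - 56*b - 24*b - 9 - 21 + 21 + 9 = 16*b^2 - 96*b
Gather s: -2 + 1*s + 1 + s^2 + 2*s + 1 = s^2 + 3*s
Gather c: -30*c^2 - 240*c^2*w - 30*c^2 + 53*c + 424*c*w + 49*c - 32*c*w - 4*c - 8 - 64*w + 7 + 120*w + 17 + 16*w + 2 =c^2*(-240*w - 60) + c*(392*w + 98) + 72*w + 18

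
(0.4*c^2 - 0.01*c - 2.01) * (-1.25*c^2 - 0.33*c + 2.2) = -0.5*c^4 - 0.1195*c^3 + 3.3958*c^2 + 0.6413*c - 4.422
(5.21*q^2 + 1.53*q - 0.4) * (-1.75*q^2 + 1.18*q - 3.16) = -9.1175*q^4 + 3.4703*q^3 - 13.9582*q^2 - 5.3068*q + 1.264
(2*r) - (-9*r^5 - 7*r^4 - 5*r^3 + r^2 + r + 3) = 9*r^5 + 7*r^4 + 5*r^3 - r^2 + r - 3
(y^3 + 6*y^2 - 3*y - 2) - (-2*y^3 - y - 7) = 3*y^3 + 6*y^2 - 2*y + 5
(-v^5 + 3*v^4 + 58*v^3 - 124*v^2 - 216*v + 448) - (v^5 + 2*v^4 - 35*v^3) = -2*v^5 + v^4 + 93*v^3 - 124*v^2 - 216*v + 448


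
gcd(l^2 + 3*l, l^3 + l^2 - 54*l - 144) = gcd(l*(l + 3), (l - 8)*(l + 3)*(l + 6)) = l + 3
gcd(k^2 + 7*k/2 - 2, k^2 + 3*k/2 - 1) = k - 1/2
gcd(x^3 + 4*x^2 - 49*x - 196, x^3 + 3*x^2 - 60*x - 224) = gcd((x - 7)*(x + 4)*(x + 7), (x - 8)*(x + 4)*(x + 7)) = x^2 + 11*x + 28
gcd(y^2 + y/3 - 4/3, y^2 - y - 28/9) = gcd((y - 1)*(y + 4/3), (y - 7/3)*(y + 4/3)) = y + 4/3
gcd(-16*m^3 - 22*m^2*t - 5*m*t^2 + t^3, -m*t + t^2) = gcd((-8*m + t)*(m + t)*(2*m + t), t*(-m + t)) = 1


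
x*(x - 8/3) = x^2 - 8*x/3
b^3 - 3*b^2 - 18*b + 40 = (b - 5)*(b - 2)*(b + 4)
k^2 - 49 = (k - 7)*(k + 7)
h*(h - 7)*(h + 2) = h^3 - 5*h^2 - 14*h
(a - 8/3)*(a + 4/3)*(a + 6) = a^3 + 14*a^2/3 - 104*a/9 - 64/3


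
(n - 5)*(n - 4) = n^2 - 9*n + 20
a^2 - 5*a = a*(a - 5)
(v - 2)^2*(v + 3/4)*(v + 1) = v^4 - 9*v^3/4 - 9*v^2/4 + 4*v + 3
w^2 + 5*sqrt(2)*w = w*(w + 5*sqrt(2))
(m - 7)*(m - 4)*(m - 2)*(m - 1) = m^4 - 14*m^3 + 63*m^2 - 106*m + 56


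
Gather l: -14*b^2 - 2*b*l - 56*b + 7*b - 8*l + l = -14*b^2 - 49*b + l*(-2*b - 7)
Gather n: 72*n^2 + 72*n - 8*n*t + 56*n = 72*n^2 + n*(128 - 8*t)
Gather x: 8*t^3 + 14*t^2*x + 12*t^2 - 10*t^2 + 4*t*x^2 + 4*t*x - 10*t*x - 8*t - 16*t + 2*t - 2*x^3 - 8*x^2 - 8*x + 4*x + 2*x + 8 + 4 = 8*t^3 + 2*t^2 - 22*t - 2*x^3 + x^2*(4*t - 8) + x*(14*t^2 - 6*t - 2) + 12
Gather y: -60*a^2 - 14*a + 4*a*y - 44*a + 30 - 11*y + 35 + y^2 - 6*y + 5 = -60*a^2 - 58*a + y^2 + y*(4*a - 17) + 70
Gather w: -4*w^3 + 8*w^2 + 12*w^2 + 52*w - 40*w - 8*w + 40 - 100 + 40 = -4*w^3 + 20*w^2 + 4*w - 20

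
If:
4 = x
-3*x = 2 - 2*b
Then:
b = 7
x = 4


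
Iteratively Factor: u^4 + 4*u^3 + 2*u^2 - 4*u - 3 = (u + 3)*(u^3 + u^2 - u - 1) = (u + 1)*(u + 3)*(u^2 - 1) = (u - 1)*(u + 1)*(u + 3)*(u + 1)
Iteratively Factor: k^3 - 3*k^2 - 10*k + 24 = (k - 4)*(k^2 + k - 6) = (k - 4)*(k + 3)*(k - 2)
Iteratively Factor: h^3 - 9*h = (h)*(h^2 - 9) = h*(h + 3)*(h - 3)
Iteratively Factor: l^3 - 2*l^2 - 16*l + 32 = (l - 2)*(l^2 - 16) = (l - 2)*(l + 4)*(l - 4)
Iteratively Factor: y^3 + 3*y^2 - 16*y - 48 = (y - 4)*(y^2 + 7*y + 12) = (y - 4)*(y + 4)*(y + 3)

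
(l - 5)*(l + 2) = l^2 - 3*l - 10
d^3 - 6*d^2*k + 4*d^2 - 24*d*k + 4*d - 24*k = (d + 2)^2*(d - 6*k)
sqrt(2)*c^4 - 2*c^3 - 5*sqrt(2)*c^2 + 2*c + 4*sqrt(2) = (c - 1)*(c - 2*sqrt(2))*(c + sqrt(2))*(sqrt(2)*c + sqrt(2))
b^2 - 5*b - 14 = (b - 7)*(b + 2)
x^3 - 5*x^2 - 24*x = x*(x - 8)*(x + 3)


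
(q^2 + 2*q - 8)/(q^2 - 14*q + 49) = (q^2 + 2*q - 8)/(q^2 - 14*q + 49)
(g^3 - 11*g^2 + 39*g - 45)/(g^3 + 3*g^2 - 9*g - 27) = (g^2 - 8*g + 15)/(g^2 + 6*g + 9)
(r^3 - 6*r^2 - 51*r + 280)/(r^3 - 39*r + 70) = (r - 8)/(r - 2)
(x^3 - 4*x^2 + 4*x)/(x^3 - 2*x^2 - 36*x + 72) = x*(x - 2)/(x^2 - 36)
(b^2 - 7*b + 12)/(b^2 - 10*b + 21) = (b - 4)/(b - 7)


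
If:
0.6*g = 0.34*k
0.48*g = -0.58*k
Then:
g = 0.00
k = 0.00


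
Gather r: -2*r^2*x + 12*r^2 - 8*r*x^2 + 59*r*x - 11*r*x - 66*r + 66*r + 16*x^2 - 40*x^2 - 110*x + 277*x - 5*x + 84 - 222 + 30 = r^2*(12 - 2*x) + r*(-8*x^2 + 48*x) - 24*x^2 + 162*x - 108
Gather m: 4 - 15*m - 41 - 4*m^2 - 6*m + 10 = -4*m^2 - 21*m - 27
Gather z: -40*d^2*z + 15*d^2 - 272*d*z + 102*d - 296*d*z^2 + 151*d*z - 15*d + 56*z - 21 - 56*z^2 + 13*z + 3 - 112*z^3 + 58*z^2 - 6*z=15*d^2 + 87*d - 112*z^3 + z^2*(2 - 296*d) + z*(-40*d^2 - 121*d + 63) - 18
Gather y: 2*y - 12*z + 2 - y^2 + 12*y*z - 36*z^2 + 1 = -y^2 + y*(12*z + 2) - 36*z^2 - 12*z + 3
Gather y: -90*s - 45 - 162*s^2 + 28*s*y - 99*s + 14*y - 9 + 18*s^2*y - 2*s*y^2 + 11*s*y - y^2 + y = -162*s^2 - 189*s + y^2*(-2*s - 1) + y*(18*s^2 + 39*s + 15) - 54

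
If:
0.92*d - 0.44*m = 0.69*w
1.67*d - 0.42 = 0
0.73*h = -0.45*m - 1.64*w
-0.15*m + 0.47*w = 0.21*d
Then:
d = 0.25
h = -0.56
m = 0.23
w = 0.19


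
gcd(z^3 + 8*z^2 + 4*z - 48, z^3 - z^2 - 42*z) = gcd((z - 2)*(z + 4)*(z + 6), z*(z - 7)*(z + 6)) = z + 6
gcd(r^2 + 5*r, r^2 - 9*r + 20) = 1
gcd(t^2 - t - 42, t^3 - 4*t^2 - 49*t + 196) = t - 7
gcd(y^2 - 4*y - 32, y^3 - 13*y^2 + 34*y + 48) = y - 8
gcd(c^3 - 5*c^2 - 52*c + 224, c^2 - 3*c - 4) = c - 4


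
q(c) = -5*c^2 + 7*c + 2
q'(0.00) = 7.00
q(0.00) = 2.00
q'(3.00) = -23.00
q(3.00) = -22.00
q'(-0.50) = 12.00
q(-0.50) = -2.75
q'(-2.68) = 33.80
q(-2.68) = -52.67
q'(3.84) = -31.40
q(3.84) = -44.85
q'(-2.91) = 36.10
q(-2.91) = -60.71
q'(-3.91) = 46.10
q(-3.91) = -101.81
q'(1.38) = -6.80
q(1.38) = 2.14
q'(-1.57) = 22.70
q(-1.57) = -21.31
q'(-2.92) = 36.20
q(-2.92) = -61.07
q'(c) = 7 - 10*c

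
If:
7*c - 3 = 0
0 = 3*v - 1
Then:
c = 3/7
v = 1/3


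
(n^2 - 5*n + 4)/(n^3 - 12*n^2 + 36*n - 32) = (n^2 - 5*n + 4)/(n^3 - 12*n^2 + 36*n - 32)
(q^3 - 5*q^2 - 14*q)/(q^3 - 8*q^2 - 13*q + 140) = q*(q + 2)/(q^2 - q - 20)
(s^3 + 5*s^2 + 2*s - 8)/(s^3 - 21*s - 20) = (s^2 + s - 2)/(s^2 - 4*s - 5)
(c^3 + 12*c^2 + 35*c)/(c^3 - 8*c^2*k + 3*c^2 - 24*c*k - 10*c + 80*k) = c*(c + 7)/(c^2 - 8*c*k - 2*c + 16*k)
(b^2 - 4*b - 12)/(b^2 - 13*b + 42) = (b + 2)/(b - 7)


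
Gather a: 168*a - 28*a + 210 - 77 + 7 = 140*a + 140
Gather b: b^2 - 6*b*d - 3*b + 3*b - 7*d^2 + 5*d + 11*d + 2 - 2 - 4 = b^2 - 6*b*d - 7*d^2 + 16*d - 4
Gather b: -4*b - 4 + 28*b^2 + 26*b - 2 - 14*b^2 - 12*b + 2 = 14*b^2 + 10*b - 4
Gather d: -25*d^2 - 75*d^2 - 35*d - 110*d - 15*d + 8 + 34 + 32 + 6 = -100*d^2 - 160*d + 80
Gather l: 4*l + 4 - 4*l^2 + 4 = -4*l^2 + 4*l + 8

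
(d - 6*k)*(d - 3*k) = d^2 - 9*d*k + 18*k^2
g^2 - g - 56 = (g - 8)*(g + 7)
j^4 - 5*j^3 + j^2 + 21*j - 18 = (j - 3)^2*(j - 1)*(j + 2)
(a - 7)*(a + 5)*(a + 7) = a^3 + 5*a^2 - 49*a - 245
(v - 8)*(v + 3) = v^2 - 5*v - 24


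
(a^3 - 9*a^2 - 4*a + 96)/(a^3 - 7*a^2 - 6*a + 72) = (a - 8)/(a - 6)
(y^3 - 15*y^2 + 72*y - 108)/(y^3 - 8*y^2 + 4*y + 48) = (y^2 - 9*y + 18)/(y^2 - 2*y - 8)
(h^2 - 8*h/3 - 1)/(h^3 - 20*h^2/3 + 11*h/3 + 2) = (h - 3)/(h^2 - 7*h + 6)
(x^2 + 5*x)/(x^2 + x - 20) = x/(x - 4)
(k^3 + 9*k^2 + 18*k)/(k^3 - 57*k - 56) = k*(k^2 + 9*k + 18)/(k^3 - 57*k - 56)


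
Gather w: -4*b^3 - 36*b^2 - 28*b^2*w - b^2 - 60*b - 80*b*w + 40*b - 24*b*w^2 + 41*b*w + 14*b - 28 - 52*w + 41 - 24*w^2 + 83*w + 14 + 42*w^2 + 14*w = -4*b^3 - 37*b^2 - 6*b + w^2*(18 - 24*b) + w*(-28*b^2 - 39*b + 45) + 27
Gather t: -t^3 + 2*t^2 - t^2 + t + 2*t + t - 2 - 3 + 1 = -t^3 + t^2 + 4*t - 4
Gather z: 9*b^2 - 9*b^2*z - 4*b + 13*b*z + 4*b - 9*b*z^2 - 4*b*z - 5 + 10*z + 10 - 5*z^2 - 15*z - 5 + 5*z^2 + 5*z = 9*b^2 - 9*b*z^2 + z*(-9*b^2 + 9*b)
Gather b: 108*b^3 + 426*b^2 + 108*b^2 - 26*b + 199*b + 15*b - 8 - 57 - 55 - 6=108*b^3 + 534*b^2 + 188*b - 126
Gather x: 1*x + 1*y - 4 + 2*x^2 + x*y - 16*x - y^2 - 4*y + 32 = 2*x^2 + x*(y - 15) - y^2 - 3*y + 28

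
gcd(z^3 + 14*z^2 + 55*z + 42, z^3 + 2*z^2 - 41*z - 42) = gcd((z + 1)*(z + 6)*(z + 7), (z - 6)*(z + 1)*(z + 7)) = z^2 + 8*z + 7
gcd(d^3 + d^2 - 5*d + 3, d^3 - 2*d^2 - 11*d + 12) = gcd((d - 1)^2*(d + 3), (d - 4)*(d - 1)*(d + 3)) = d^2 + 2*d - 3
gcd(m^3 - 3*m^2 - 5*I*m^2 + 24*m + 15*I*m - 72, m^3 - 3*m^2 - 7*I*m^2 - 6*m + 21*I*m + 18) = m - 3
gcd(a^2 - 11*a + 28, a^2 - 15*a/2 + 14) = a - 4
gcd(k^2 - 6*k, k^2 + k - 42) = k - 6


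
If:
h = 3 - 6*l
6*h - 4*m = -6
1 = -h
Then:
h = -1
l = 2/3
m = 0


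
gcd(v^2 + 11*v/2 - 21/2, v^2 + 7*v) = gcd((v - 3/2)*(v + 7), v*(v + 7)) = v + 7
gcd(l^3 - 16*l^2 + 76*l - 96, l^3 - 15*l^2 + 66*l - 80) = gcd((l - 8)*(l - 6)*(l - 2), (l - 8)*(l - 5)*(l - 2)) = l^2 - 10*l + 16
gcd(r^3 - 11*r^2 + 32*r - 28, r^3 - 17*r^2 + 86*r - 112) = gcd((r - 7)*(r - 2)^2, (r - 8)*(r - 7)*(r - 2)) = r^2 - 9*r + 14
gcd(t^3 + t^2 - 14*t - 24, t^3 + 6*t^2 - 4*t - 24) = t + 2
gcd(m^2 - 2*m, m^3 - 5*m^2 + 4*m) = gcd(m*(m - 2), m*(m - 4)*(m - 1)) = m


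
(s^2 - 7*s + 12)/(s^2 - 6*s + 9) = (s - 4)/(s - 3)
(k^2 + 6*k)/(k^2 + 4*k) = (k + 6)/(k + 4)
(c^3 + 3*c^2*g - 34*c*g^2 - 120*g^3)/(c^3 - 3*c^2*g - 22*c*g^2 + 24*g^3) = (c + 5*g)/(c - g)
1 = 1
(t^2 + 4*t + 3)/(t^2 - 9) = (t + 1)/(t - 3)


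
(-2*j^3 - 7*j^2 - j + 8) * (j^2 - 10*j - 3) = -2*j^5 + 13*j^4 + 75*j^3 + 39*j^2 - 77*j - 24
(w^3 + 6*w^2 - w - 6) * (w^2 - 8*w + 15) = w^5 - 2*w^4 - 34*w^3 + 92*w^2 + 33*w - 90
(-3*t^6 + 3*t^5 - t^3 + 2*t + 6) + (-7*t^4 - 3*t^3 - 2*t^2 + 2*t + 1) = -3*t^6 + 3*t^5 - 7*t^4 - 4*t^3 - 2*t^2 + 4*t + 7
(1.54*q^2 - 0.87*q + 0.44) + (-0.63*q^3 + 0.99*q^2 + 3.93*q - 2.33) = -0.63*q^3 + 2.53*q^2 + 3.06*q - 1.89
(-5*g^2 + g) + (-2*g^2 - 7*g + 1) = -7*g^2 - 6*g + 1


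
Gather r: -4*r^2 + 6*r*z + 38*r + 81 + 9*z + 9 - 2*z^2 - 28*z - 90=-4*r^2 + r*(6*z + 38) - 2*z^2 - 19*z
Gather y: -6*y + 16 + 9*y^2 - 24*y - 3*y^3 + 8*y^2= -3*y^3 + 17*y^2 - 30*y + 16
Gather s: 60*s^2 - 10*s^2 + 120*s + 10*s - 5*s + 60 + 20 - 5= 50*s^2 + 125*s + 75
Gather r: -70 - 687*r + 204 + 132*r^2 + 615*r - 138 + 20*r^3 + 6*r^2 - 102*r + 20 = 20*r^3 + 138*r^2 - 174*r + 16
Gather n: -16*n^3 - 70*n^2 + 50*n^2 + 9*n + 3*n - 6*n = -16*n^3 - 20*n^2 + 6*n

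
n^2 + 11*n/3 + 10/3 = (n + 5/3)*(n + 2)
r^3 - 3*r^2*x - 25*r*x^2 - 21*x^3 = (r - 7*x)*(r + x)*(r + 3*x)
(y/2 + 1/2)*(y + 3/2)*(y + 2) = y^3/2 + 9*y^2/4 + 13*y/4 + 3/2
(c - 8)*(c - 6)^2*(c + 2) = c^4 - 18*c^3 + 92*c^2 - 24*c - 576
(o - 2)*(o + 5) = o^2 + 3*o - 10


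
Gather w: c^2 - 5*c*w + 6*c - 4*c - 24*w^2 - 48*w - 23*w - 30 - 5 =c^2 + 2*c - 24*w^2 + w*(-5*c - 71) - 35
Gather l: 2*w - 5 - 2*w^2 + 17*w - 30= -2*w^2 + 19*w - 35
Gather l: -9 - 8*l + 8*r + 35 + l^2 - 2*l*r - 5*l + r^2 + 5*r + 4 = l^2 + l*(-2*r - 13) + r^2 + 13*r + 30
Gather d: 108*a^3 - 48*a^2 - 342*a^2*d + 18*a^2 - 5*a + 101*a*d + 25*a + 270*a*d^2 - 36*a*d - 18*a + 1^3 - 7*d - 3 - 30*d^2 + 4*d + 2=108*a^3 - 30*a^2 + 2*a + d^2*(270*a - 30) + d*(-342*a^2 + 65*a - 3)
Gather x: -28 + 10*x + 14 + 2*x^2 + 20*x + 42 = 2*x^2 + 30*x + 28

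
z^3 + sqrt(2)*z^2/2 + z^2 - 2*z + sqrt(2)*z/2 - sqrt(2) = (z - 1)*(z + 2)*(z + sqrt(2)/2)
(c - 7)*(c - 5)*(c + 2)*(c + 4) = c^4 - 6*c^3 - 29*c^2 + 114*c + 280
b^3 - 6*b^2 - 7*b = b*(b - 7)*(b + 1)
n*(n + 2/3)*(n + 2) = n^3 + 8*n^2/3 + 4*n/3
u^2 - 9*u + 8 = (u - 8)*(u - 1)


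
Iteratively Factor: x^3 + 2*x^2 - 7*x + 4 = (x + 4)*(x^2 - 2*x + 1) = (x - 1)*(x + 4)*(x - 1)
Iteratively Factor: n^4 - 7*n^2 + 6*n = (n)*(n^3 - 7*n + 6) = n*(n - 1)*(n^2 + n - 6) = n*(n - 1)*(n + 3)*(n - 2)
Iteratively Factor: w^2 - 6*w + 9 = (w - 3)*(w - 3)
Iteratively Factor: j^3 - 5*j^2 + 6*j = (j)*(j^2 - 5*j + 6) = j*(j - 2)*(j - 3)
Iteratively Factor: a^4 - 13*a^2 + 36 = (a + 2)*(a^3 - 2*a^2 - 9*a + 18) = (a + 2)*(a + 3)*(a^2 - 5*a + 6) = (a - 2)*(a + 2)*(a + 3)*(a - 3)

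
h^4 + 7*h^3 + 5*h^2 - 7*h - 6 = (h - 1)*(h + 1)^2*(h + 6)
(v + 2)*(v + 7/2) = v^2 + 11*v/2 + 7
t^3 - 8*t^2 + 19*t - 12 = (t - 4)*(t - 3)*(t - 1)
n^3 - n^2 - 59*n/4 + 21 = (n - 7/2)*(n - 3/2)*(n + 4)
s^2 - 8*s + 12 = (s - 6)*(s - 2)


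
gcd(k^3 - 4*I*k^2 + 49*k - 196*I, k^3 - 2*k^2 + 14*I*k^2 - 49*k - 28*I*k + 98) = k + 7*I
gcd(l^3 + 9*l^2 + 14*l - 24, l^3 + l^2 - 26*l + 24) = l^2 + 5*l - 6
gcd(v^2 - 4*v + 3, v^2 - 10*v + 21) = v - 3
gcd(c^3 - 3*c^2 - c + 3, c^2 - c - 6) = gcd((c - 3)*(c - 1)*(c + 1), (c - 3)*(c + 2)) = c - 3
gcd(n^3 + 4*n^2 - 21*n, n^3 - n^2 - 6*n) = n^2 - 3*n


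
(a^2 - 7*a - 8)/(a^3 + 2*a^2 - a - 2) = (a - 8)/(a^2 + a - 2)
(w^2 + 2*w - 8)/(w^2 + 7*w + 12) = (w - 2)/(w + 3)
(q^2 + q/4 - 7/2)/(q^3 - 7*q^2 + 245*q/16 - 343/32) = 8*(q + 2)/(8*q^2 - 42*q + 49)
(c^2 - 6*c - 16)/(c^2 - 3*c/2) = 2*(c^2 - 6*c - 16)/(c*(2*c - 3))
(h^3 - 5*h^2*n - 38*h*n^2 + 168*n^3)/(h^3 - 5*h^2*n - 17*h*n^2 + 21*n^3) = (h^2 + 2*h*n - 24*n^2)/(h^2 + 2*h*n - 3*n^2)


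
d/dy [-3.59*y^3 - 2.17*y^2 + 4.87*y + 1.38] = -10.77*y^2 - 4.34*y + 4.87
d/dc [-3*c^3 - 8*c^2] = c*(-9*c - 16)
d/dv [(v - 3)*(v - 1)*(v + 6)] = 3*v^2 + 4*v - 21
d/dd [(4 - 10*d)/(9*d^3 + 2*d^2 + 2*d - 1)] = 2*(90*d^3 - 44*d^2 - 8*d + 1)/(81*d^6 + 36*d^5 + 40*d^4 - 10*d^3 - 4*d + 1)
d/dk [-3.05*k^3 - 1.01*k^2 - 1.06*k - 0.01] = -9.15*k^2 - 2.02*k - 1.06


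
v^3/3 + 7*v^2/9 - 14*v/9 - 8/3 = (v/3 + 1)*(v - 2)*(v + 4/3)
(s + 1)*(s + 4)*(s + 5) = s^3 + 10*s^2 + 29*s + 20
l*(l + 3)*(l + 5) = l^3 + 8*l^2 + 15*l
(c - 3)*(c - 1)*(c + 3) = c^3 - c^2 - 9*c + 9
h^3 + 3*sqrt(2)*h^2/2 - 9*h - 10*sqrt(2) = (h - 2*sqrt(2))*(h + sqrt(2))*(h + 5*sqrt(2)/2)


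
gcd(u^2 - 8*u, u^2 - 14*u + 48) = u - 8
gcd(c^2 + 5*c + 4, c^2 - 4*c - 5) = c + 1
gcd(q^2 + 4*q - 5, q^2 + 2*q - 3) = q - 1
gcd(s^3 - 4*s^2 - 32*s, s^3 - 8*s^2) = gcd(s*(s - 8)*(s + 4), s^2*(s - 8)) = s^2 - 8*s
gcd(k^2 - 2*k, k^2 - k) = k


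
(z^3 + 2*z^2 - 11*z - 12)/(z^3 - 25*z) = (z^3 + 2*z^2 - 11*z - 12)/(z*(z^2 - 25))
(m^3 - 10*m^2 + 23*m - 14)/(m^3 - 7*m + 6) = (m - 7)/(m + 3)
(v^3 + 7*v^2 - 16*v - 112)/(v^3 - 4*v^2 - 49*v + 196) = (v + 4)/(v - 7)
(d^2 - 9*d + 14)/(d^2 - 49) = (d - 2)/(d + 7)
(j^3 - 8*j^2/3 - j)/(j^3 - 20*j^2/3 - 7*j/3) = (j - 3)/(j - 7)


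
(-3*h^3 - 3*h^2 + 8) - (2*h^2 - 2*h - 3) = -3*h^3 - 5*h^2 + 2*h + 11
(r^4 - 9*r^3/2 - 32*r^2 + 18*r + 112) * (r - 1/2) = r^5 - 5*r^4 - 119*r^3/4 + 34*r^2 + 103*r - 56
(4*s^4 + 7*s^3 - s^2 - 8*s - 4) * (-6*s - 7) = -24*s^5 - 70*s^4 - 43*s^3 + 55*s^2 + 80*s + 28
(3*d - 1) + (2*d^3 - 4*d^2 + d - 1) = 2*d^3 - 4*d^2 + 4*d - 2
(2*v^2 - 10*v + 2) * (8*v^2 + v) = 16*v^4 - 78*v^3 + 6*v^2 + 2*v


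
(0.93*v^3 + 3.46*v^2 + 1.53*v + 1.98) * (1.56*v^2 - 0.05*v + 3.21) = 1.4508*v^5 + 5.3511*v^4 + 5.1991*v^3 + 14.1189*v^2 + 4.8123*v + 6.3558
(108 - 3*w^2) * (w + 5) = -3*w^3 - 15*w^2 + 108*w + 540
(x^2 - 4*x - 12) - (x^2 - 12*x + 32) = 8*x - 44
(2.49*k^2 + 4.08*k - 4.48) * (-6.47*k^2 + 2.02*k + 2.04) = -16.1103*k^4 - 21.3678*k^3 + 42.3068*k^2 - 0.726400000000002*k - 9.1392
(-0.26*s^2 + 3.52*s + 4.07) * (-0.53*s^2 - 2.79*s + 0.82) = 0.1378*s^4 - 1.1402*s^3 - 12.1911*s^2 - 8.4689*s + 3.3374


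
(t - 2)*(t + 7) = t^2 + 5*t - 14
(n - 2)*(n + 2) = n^2 - 4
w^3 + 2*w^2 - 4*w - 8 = (w - 2)*(w + 2)^2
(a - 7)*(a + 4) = a^2 - 3*a - 28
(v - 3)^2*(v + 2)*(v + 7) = v^4 + 3*v^3 - 31*v^2 - 3*v + 126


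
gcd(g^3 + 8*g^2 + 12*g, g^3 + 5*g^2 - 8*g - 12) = g + 6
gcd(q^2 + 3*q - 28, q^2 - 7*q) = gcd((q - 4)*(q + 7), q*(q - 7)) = 1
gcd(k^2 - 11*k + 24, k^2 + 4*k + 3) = 1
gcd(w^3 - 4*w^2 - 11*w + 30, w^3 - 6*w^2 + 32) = 1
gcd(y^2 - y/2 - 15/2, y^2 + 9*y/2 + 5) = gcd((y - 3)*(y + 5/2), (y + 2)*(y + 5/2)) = y + 5/2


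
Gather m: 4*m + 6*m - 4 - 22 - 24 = 10*m - 50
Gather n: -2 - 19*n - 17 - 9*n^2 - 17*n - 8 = -9*n^2 - 36*n - 27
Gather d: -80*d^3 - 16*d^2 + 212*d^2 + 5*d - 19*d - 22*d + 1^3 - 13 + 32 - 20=-80*d^3 + 196*d^2 - 36*d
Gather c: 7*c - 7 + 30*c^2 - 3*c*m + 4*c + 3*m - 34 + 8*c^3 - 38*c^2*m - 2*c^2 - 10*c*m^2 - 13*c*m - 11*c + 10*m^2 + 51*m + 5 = 8*c^3 + c^2*(28 - 38*m) + c*(-10*m^2 - 16*m) + 10*m^2 + 54*m - 36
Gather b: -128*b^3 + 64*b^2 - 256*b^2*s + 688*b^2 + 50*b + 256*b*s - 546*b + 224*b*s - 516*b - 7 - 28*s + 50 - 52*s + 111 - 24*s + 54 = -128*b^3 + b^2*(752 - 256*s) + b*(480*s - 1012) - 104*s + 208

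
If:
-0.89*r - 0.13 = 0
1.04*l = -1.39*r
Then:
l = 0.20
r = -0.15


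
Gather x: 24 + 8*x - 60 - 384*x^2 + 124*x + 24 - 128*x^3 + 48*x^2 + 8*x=-128*x^3 - 336*x^2 + 140*x - 12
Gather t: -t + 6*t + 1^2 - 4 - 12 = 5*t - 15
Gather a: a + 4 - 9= a - 5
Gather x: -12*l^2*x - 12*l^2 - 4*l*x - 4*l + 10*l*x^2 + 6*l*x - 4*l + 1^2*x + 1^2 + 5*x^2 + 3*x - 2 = -12*l^2 - 8*l + x^2*(10*l + 5) + x*(-12*l^2 + 2*l + 4) - 1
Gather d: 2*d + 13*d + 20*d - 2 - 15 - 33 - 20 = 35*d - 70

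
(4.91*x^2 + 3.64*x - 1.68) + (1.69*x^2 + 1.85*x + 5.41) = 6.6*x^2 + 5.49*x + 3.73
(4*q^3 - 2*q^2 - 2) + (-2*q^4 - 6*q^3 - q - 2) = -2*q^4 - 2*q^3 - 2*q^2 - q - 4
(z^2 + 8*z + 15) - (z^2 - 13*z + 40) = 21*z - 25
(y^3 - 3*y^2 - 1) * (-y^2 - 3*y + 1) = -y^5 + 10*y^3 - 2*y^2 + 3*y - 1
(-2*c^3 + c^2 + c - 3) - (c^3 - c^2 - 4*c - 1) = -3*c^3 + 2*c^2 + 5*c - 2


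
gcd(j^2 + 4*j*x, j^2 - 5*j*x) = j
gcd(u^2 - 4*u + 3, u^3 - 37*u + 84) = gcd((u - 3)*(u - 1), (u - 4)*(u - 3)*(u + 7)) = u - 3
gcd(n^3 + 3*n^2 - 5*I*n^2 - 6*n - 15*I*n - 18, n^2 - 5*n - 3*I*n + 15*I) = n - 3*I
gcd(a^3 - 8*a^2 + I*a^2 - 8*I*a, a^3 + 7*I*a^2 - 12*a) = a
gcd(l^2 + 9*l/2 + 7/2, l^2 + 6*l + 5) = l + 1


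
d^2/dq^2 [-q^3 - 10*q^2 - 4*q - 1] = -6*q - 20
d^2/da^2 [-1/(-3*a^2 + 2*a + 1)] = 2*(9*a^2 - 6*a - 4*(3*a - 1)^2 - 3)/(-3*a^2 + 2*a + 1)^3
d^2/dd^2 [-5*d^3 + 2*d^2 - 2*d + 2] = 4 - 30*d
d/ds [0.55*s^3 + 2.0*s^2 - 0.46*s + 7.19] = 1.65*s^2 + 4.0*s - 0.46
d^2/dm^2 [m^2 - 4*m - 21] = 2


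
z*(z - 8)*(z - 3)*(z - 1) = z^4 - 12*z^3 + 35*z^2 - 24*z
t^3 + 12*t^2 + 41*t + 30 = (t + 1)*(t + 5)*(t + 6)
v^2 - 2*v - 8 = (v - 4)*(v + 2)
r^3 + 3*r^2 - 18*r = r*(r - 3)*(r + 6)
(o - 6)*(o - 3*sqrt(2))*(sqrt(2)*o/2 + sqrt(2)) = sqrt(2)*o^3/2 - 3*o^2 - 2*sqrt(2)*o^2 - 6*sqrt(2)*o + 12*o + 36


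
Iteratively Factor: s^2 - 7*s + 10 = (s - 2)*(s - 5)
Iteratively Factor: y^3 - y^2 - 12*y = (y + 3)*(y^2 - 4*y) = (y - 4)*(y + 3)*(y)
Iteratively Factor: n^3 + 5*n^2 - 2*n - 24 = (n + 4)*(n^2 + n - 6) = (n + 3)*(n + 4)*(n - 2)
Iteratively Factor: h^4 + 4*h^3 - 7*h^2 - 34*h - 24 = (h + 4)*(h^3 - 7*h - 6) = (h + 1)*(h + 4)*(h^2 - h - 6) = (h - 3)*(h + 1)*(h + 4)*(h + 2)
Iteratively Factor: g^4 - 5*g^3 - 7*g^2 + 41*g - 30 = (g - 1)*(g^3 - 4*g^2 - 11*g + 30) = (g - 1)*(g + 3)*(g^2 - 7*g + 10) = (g - 5)*(g - 1)*(g + 3)*(g - 2)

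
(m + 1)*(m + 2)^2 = m^3 + 5*m^2 + 8*m + 4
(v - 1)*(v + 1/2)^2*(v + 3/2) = v^4 + 3*v^3/2 - 3*v^2/4 - 11*v/8 - 3/8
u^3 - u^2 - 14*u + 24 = (u - 3)*(u - 2)*(u + 4)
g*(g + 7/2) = g^2 + 7*g/2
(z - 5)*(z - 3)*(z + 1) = z^3 - 7*z^2 + 7*z + 15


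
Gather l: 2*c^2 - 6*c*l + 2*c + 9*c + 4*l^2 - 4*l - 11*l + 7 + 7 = 2*c^2 + 11*c + 4*l^2 + l*(-6*c - 15) + 14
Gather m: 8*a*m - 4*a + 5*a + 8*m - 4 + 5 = a + m*(8*a + 8) + 1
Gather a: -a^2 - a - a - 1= -a^2 - 2*a - 1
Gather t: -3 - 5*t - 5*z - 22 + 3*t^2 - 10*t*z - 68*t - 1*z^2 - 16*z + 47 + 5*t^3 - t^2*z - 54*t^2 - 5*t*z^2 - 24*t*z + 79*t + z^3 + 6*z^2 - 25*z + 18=5*t^3 + t^2*(-z - 51) + t*(-5*z^2 - 34*z + 6) + z^3 + 5*z^2 - 46*z + 40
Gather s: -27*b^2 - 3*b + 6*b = -27*b^2 + 3*b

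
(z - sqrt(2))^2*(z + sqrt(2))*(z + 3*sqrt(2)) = z^4 + 2*sqrt(2)*z^3 - 8*z^2 - 4*sqrt(2)*z + 12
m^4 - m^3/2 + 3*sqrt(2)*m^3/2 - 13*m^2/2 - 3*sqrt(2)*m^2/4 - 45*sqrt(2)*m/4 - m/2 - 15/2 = (m - 3)*(m + 5/2)*(m + sqrt(2)/2)*(m + sqrt(2))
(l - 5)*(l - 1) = l^2 - 6*l + 5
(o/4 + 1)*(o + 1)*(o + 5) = o^3/4 + 5*o^2/2 + 29*o/4 + 5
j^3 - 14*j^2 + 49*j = j*(j - 7)^2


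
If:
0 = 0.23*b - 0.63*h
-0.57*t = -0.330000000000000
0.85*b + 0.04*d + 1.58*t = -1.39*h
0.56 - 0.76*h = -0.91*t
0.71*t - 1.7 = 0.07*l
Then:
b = 3.92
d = -155.80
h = 1.43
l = -18.41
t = 0.58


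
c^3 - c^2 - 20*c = c*(c - 5)*(c + 4)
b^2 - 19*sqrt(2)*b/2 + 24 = (b - 8*sqrt(2))*(b - 3*sqrt(2)/2)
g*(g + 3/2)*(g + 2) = g^3 + 7*g^2/2 + 3*g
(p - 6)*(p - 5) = p^2 - 11*p + 30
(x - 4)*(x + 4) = x^2 - 16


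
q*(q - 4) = q^2 - 4*q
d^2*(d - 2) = d^3 - 2*d^2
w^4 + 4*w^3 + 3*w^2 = w^2*(w + 1)*(w + 3)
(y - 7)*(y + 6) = y^2 - y - 42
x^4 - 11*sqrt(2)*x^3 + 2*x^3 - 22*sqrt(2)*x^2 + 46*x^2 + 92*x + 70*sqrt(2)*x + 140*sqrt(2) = (x + 2)*(x - 7*sqrt(2))*(x - 5*sqrt(2))*(x + sqrt(2))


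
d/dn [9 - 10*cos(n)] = 10*sin(n)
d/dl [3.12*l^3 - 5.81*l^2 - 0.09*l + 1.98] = 9.36*l^2 - 11.62*l - 0.09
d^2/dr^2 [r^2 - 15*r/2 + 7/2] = 2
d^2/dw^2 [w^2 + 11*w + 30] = 2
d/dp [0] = 0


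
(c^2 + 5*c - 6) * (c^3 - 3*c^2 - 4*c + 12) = c^5 + 2*c^4 - 25*c^3 + 10*c^2 + 84*c - 72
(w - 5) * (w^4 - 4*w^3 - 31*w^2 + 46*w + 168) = w^5 - 9*w^4 - 11*w^3 + 201*w^2 - 62*w - 840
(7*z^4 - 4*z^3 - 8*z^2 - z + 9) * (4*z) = 28*z^5 - 16*z^4 - 32*z^3 - 4*z^2 + 36*z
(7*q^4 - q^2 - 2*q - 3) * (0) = 0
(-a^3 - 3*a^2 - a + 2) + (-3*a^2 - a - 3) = -a^3 - 6*a^2 - 2*a - 1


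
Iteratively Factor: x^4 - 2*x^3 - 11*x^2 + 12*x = (x - 1)*(x^3 - x^2 - 12*x) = (x - 1)*(x + 3)*(x^2 - 4*x) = x*(x - 1)*(x + 3)*(x - 4)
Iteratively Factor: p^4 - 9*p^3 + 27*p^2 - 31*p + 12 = (p - 4)*(p^3 - 5*p^2 + 7*p - 3) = (p - 4)*(p - 1)*(p^2 - 4*p + 3) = (p - 4)*(p - 3)*(p - 1)*(p - 1)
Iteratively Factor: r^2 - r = (r - 1)*(r)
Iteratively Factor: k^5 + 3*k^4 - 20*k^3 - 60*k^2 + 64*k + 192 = (k - 2)*(k^4 + 5*k^3 - 10*k^2 - 80*k - 96) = (k - 2)*(k + 4)*(k^3 + k^2 - 14*k - 24) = (k - 2)*(k + 2)*(k + 4)*(k^2 - k - 12) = (k - 4)*(k - 2)*(k + 2)*(k + 4)*(k + 3)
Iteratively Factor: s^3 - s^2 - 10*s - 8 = (s + 2)*(s^2 - 3*s - 4) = (s + 1)*(s + 2)*(s - 4)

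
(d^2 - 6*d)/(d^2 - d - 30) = d/(d + 5)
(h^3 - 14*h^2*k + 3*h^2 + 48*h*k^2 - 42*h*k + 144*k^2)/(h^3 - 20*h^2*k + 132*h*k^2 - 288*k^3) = (h + 3)/(h - 6*k)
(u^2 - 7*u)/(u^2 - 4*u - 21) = u/(u + 3)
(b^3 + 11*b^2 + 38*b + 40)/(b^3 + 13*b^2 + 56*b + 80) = (b + 2)/(b + 4)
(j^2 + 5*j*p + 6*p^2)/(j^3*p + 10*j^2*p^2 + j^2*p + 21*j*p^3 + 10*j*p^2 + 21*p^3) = (j + 2*p)/(p*(j^2 + 7*j*p + j + 7*p))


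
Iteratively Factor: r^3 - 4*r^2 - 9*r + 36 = (r + 3)*(r^2 - 7*r + 12) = (r - 4)*(r + 3)*(r - 3)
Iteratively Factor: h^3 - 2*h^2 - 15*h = (h)*(h^2 - 2*h - 15) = h*(h + 3)*(h - 5)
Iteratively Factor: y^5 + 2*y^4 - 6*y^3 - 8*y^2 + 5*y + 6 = (y + 3)*(y^4 - y^3 - 3*y^2 + y + 2) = (y + 1)*(y + 3)*(y^3 - 2*y^2 - y + 2) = (y - 2)*(y + 1)*(y + 3)*(y^2 - 1) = (y - 2)*(y + 1)^2*(y + 3)*(y - 1)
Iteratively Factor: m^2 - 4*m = (m - 4)*(m)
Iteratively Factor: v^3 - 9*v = (v - 3)*(v^2 + 3*v) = (v - 3)*(v + 3)*(v)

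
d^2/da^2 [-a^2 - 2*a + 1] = -2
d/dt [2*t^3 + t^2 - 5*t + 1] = 6*t^2 + 2*t - 5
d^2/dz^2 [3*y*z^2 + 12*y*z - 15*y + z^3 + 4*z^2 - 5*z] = 6*y + 6*z + 8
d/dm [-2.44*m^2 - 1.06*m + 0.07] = -4.88*m - 1.06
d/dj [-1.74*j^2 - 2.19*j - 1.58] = -3.48*j - 2.19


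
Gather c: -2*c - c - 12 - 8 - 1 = -3*c - 21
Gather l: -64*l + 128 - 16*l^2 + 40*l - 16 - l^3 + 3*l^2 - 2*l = -l^3 - 13*l^2 - 26*l + 112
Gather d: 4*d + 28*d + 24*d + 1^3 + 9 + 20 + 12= 56*d + 42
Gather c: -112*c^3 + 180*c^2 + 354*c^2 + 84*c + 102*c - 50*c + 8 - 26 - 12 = -112*c^3 + 534*c^2 + 136*c - 30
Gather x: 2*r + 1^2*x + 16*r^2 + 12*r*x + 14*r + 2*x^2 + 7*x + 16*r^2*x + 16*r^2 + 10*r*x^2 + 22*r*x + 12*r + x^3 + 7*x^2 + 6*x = 32*r^2 + 28*r + x^3 + x^2*(10*r + 9) + x*(16*r^2 + 34*r + 14)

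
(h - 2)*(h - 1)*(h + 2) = h^3 - h^2 - 4*h + 4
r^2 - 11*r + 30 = (r - 6)*(r - 5)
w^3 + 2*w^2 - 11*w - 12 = (w - 3)*(w + 1)*(w + 4)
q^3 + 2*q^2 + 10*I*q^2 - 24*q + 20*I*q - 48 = (q + 2)*(q + 4*I)*(q + 6*I)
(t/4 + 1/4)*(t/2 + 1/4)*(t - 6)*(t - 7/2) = t^4/8 - t^3 + 29*t^2/32 + 107*t/32 + 21/16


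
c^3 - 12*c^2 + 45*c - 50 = (c - 5)^2*(c - 2)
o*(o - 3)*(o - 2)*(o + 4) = o^4 - o^3 - 14*o^2 + 24*o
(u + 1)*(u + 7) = u^2 + 8*u + 7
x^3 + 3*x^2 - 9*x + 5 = (x - 1)^2*(x + 5)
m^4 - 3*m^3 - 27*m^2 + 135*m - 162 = (m - 3)^3*(m + 6)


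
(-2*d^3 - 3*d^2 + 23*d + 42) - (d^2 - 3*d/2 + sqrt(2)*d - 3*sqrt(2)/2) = -2*d^3 - 4*d^2 - sqrt(2)*d + 49*d/2 + 3*sqrt(2)/2 + 42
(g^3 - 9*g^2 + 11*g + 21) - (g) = g^3 - 9*g^2 + 10*g + 21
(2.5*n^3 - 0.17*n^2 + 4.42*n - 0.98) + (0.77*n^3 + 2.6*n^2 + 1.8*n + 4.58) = 3.27*n^3 + 2.43*n^2 + 6.22*n + 3.6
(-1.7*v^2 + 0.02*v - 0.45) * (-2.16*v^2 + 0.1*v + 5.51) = 3.672*v^4 - 0.2132*v^3 - 8.393*v^2 + 0.0652*v - 2.4795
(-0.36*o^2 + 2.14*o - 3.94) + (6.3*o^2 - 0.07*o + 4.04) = 5.94*o^2 + 2.07*o + 0.1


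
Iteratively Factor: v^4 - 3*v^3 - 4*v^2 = (v + 1)*(v^3 - 4*v^2) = (v - 4)*(v + 1)*(v^2) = v*(v - 4)*(v + 1)*(v)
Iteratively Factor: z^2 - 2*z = (z)*(z - 2)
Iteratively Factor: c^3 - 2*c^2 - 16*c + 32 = (c - 4)*(c^2 + 2*c - 8) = (c - 4)*(c + 4)*(c - 2)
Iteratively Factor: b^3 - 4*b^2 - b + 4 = (b - 1)*(b^2 - 3*b - 4) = (b - 1)*(b + 1)*(b - 4)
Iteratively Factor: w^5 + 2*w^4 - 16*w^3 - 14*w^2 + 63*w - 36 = (w + 3)*(w^4 - w^3 - 13*w^2 + 25*w - 12) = (w + 3)*(w + 4)*(w^3 - 5*w^2 + 7*w - 3) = (w - 1)*(w + 3)*(w + 4)*(w^2 - 4*w + 3) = (w - 3)*(w - 1)*(w + 3)*(w + 4)*(w - 1)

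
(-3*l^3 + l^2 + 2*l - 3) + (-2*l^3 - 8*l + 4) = -5*l^3 + l^2 - 6*l + 1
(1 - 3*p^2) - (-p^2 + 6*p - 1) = -2*p^2 - 6*p + 2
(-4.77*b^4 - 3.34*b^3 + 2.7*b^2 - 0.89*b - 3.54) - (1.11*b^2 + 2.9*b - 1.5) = -4.77*b^4 - 3.34*b^3 + 1.59*b^2 - 3.79*b - 2.04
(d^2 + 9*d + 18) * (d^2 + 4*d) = d^4 + 13*d^3 + 54*d^2 + 72*d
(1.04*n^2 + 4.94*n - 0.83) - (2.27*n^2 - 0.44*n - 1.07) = -1.23*n^2 + 5.38*n + 0.24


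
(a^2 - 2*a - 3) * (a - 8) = a^3 - 10*a^2 + 13*a + 24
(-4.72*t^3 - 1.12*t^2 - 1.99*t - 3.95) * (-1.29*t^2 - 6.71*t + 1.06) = 6.0888*t^5 + 33.116*t^4 + 5.0791*t^3 + 17.2612*t^2 + 24.3951*t - 4.187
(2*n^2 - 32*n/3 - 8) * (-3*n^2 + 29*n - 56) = -6*n^4 + 90*n^3 - 1192*n^2/3 + 1096*n/3 + 448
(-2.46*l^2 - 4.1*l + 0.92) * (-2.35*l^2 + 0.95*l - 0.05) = 5.781*l^4 + 7.298*l^3 - 5.934*l^2 + 1.079*l - 0.046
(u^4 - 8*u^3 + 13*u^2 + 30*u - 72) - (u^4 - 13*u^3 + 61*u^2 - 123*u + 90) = 5*u^3 - 48*u^2 + 153*u - 162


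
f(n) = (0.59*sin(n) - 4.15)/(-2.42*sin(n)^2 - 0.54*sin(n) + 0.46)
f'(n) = (4.84*sin(n)*cos(n) + 0.54*cos(n))*(0.59*sin(n) - 4.15)/(-2.42*sin(n)^2 - 0.54*sin(n) + 0.46)^2 + 0.59*cos(n)/(-2.42*sin(n)^2 - 0.54*sin(n) + 0.46)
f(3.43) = -10.33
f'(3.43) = -21.19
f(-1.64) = 3.36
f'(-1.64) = -0.68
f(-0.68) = 28.75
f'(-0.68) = 352.87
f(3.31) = -8.81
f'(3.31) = -6.09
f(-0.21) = -9.14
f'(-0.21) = 10.21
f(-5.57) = 4.05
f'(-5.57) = -12.70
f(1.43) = 1.46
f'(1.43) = -0.48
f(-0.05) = -8.69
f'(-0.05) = -4.15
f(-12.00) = 7.28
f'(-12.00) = -37.55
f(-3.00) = -8.67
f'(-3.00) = -3.71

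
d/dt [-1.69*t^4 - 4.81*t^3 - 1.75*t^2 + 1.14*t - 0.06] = -6.76*t^3 - 14.43*t^2 - 3.5*t + 1.14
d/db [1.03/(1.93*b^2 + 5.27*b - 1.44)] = (-3.9758*b - 5.4281)/(1.93*b^2 + 5.27*b - 1.44)^2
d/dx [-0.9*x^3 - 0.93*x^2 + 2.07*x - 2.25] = -2.7*x^2 - 1.86*x + 2.07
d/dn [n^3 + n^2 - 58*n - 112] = 3*n^2 + 2*n - 58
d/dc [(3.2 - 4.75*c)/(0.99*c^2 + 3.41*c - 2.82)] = (4.7025*c^2 - 6.336*c + 2.483)/(0.9801*c^4 + 6.7518*c^3 + 6.0445*c^2 - 19.2324*c + 7.9524)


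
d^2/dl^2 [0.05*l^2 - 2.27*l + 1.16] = 0.100000000000000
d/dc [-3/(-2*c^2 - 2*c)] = 3*(-2*c - 1)/(2*c^2*(c + 1)^2)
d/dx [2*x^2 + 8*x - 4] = 4*x + 8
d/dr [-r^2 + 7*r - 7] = 7 - 2*r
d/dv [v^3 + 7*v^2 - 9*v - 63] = 3*v^2 + 14*v - 9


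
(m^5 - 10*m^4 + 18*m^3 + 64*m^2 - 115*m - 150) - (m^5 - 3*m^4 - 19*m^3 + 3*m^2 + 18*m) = -7*m^4 + 37*m^3 + 61*m^2 - 133*m - 150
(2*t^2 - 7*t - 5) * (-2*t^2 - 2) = -4*t^4 + 14*t^3 + 6*t^2 + 14*t + 10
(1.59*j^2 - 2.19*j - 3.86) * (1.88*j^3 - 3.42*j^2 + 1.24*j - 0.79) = 2.9892*j^5 - 9.555*j^4 + 2.2046*j^3 + 9.2295*j^2 - 3.0563*j + 3.0494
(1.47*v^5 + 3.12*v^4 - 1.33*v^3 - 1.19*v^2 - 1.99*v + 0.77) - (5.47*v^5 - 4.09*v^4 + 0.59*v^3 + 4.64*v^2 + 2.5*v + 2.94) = -4.0*v^5 + 7.21*v^4 - 1.92*v^3 - 5.83*v^2 - 4.49*v - 2.17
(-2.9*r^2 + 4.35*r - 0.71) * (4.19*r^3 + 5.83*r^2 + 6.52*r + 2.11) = -12.151*r^5 + 1.3195*r^4 + 3.4776*r^3 + 18.1037*r^2 + 4.5493*r - 1.4981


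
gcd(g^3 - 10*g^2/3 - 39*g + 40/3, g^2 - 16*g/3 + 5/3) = g - 1/3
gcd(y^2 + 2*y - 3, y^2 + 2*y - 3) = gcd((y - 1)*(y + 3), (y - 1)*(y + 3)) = y^2 + 2*y - 3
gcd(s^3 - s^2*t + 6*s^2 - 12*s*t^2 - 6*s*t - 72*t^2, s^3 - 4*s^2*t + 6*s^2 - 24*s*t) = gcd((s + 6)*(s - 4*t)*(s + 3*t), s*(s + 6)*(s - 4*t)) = s^2 - 4*s*t + 6*s - 24*t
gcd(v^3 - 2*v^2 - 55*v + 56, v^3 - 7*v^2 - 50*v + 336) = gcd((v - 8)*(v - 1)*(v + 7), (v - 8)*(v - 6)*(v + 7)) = v^2 - v - 56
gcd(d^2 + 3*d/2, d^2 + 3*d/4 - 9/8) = d + 3/2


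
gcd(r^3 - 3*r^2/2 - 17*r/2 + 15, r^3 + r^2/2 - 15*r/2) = r^2 + r/2 - 15/2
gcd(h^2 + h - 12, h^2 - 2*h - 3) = h - 3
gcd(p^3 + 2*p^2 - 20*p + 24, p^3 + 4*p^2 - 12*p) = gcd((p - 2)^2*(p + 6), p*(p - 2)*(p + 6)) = p^2 + 4*p - 12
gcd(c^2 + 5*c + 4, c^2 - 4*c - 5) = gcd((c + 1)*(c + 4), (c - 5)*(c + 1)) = c + 1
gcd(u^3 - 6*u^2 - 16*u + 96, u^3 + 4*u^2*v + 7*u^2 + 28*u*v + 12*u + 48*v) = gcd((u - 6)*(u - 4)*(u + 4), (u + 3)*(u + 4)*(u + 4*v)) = u + 4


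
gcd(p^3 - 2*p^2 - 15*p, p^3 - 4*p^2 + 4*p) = p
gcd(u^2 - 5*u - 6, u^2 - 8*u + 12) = u - 6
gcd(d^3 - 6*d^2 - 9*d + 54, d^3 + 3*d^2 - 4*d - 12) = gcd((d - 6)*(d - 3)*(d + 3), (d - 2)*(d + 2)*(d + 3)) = d + 3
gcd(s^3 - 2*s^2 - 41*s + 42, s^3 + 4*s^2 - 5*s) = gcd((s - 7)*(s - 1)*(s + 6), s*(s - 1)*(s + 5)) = s - 1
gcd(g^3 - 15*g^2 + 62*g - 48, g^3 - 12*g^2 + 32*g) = g - 8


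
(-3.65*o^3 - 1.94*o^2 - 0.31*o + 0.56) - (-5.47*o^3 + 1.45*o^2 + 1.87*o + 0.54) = 1.82*o^3 - 3.39*o^2 - 2.18*o + 0.02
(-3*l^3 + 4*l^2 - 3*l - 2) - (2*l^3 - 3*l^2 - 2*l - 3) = -5*l^3 + 7*l^2 - l + 1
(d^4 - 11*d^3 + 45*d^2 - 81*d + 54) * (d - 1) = d^5 - 12*d^4 + 56*d^3 - 126*d^2 + 135*d - 54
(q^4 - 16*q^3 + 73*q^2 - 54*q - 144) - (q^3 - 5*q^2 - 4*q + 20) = q^4 - 17*q^3 + 78*q^2 - 50*q - 164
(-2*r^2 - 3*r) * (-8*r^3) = 16*r^5 + 24*r^4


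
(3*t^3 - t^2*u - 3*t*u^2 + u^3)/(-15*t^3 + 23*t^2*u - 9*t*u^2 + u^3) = (-t - u)/(5*t - u)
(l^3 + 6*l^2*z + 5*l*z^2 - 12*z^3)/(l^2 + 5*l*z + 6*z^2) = (l^2 + 3*l*z - 4*z^2)/(l + 2*z)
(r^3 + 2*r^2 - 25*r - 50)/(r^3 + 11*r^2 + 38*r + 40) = (r - 5)/(r + 4)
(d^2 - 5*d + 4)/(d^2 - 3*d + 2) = (d - 4)/(d - 2)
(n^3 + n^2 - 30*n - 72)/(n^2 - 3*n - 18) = n + 4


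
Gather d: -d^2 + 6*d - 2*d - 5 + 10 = -d^2 + 4*d + 5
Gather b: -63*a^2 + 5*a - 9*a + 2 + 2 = -63*a^2 - 4*a + 4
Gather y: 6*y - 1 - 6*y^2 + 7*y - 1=-6*y^2 + 13*y - 2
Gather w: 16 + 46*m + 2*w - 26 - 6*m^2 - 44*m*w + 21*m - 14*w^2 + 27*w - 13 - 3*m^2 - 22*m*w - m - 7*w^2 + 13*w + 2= -9*m^2 + 66*m - 21*w^2 + w*(42 - 66*m) - 21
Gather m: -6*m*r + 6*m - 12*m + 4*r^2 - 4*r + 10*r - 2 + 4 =m*(-6*r - 6) + 4*r^2 + 6*r + 2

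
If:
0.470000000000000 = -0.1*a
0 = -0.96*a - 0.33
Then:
No Solution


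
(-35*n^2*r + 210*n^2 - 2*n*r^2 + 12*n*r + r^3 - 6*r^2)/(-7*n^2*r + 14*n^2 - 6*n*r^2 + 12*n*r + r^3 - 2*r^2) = (5*n*r - 30*n + r^2 - 6*r)/(n*r - 2*n + r^2 - 2*r)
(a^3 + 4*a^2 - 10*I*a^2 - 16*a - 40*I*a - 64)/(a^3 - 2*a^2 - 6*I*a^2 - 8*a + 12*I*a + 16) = (a^2 + a*(4 - 8*I) - 32*I)/(a^2 + a*(-2 - 4*I) + 8*I)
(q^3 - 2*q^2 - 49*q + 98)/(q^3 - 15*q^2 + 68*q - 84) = (q + 7)/(q - 6)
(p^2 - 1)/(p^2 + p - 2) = (p + 1)/(p + 2)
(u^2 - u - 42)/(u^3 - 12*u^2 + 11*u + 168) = (u + 6)/(u^2 - 5*u - 24)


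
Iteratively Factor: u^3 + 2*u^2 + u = (u + 1)*(u^2 + u) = (u + 1)^2*(u)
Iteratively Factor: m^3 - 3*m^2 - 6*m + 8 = (m - 1)*(m^2 - 2*m - 8) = (m - 1)*(m + 2)*(m - 4)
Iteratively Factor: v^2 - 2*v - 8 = (v + 2)*(v - 4)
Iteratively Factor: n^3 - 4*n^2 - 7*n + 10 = (n - 1)*(n^2 - 3*n - 10) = (n - 1)*(n + 2)*(n - 5)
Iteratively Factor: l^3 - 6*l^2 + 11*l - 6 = (l - 3)*(l^2 - 3*l + 2) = (l - 3)*(l - 1)*(l - 2)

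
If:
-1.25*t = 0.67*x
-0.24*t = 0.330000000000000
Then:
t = -1.38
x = 2.57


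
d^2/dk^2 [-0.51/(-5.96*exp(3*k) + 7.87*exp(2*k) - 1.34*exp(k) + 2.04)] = ((-27.3564*exp(2*k) + 16.0548*exp(k) - 0.6834)*(5.96*exp(3*k) - 7.87*exp(2*k) + 1.34*exp(k) - 2.04) + 0.51*(17.88*exp(2*k) - 15.74*exp(k) + 1.34)*(35.76*exp(2*k) - 31.48*exp(k) + 2.68)*exp(k))*exp(k)/(5.96*exp(3*k) - 7.87*exp(2*k) + 1.34*exp(k) - 2.04)^3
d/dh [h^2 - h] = 2*h - 1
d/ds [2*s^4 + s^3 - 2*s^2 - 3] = s*(8*s^2 + 3*s - 4)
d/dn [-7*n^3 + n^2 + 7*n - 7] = -21*n^2 + 2*n + 7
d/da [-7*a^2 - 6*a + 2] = -14*a - 6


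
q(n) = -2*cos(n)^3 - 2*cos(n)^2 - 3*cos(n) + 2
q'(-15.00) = -2.23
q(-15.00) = 4.00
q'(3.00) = 0.69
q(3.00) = 4.95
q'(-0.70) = -6.16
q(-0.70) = -2.36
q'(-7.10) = -6.23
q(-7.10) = -1.63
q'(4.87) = -3.73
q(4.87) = 1.47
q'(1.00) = 5.82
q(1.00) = -0.52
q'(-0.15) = -1.92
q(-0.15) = -4.86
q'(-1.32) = -4.23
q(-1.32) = 1.10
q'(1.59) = 2.92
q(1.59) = 2.06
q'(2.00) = 2.16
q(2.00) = 3.05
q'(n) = 6*sin(n)*cos(n)^2 + 4*sin(n)*cos(n) + 3*sin(n)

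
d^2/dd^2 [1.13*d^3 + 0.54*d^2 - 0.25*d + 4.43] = 6.78*d + 1.08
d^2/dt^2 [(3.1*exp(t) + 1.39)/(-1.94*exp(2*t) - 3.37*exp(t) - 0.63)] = (-11.66716*exp(4*t) - 0.658435999999995*exp(3*t) - 4.52970599999995*exp(2*t) - 2.409049*exp(t) + 1.720719)*exp(t)/(7.301384*exp(6*t) + 38.049996*exp(5*t) + 73.210362*exp(4*t) + 62.985637*exp(3*t) + 23.774499*exp(2*t) + 4.012659*exp(t) + 0.250047)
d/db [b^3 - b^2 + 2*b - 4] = 3*b^2 - 2*b + 2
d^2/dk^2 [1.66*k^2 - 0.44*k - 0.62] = 3.32000000000000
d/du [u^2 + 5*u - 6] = 2*u + 5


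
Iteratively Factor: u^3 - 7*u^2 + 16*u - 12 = (u - 3)*(u^2 - 4*u + 4) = (u - 3)*(u - 2)*(u - 2)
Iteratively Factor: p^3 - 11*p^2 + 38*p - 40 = (p - 2)*(p^2 - 9*p + 20) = (p - 4)*(p - 2)*(p - 5)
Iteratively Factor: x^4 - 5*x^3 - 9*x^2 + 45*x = (x + 3)*(x^3 - 8*x^2 + 15*x) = x*(x + 3)*(x^2 - 8*x + 15) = x*(x - 3)*(x + 3)*(x - 5)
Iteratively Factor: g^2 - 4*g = (g)*(g - 4)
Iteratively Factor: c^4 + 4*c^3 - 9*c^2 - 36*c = (c - 3)*(c^3 + 7*c^2 + 12*c) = (c - 3)*(c + 3)*(c^2 + 4*c) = c*(c - 3)*(c + 3)*(c + 4)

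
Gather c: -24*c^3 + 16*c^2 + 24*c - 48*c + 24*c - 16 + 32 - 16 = -24*c^3 + 16*c^2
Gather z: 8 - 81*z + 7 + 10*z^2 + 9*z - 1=10*z^2 - 72*z + 14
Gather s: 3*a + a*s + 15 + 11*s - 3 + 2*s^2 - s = 3*a + 2*s^2 + s*(a + 10) + 12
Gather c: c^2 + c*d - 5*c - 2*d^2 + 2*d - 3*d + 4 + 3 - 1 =c^2 + c*(d - 5) - 2*d^2 - d + 6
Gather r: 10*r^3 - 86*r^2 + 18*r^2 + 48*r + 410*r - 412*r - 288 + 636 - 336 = 10*r^3 - 68*r^2 + 46*r + 12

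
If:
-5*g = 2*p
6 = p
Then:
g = -12/5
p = 6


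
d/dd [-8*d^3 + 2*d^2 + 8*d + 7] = -24*d^2 + 4*d + 8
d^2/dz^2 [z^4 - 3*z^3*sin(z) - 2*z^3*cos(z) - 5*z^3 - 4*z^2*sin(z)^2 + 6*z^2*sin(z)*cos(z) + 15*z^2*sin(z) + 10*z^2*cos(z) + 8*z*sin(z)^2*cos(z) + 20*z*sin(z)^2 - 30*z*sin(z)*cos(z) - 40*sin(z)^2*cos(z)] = 3*z^3*sin(z) + 2*z^3*cos(z) - 3*z^2*sin(z) - 12*z^2*sin(2*z) - 28*z^2*cos(z) - 8*z^2*cos(2*z) + 12*z^2 - 58*z*sin(z) + 44*z*sin(2*z) + 46*z*cos(z) + 64*z*cos(2*z) + 18*z*cos(3*z) - 30*z + 26*sin(z) + 46*sin(2*z) + 12*sin(3*z) + 30*cos(z) - 56*cos(2*z) - 90*cos(3*z) - 4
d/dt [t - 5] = 1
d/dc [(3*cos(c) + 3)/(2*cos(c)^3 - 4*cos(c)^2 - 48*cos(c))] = 3*(-5*cos(c) + cos(2*c) + cos(3*c) - 47)*sin(c)/(4*(cos(c) - 6)^2*(cos(c) + 4)^2*cos(c)^2)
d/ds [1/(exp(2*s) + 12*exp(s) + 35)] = 2*(-exp(s) - 6)*exp(s)/(exp(2*s) + 12*exp(s) + 35)^2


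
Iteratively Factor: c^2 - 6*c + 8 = (c - 2)*(c - 4)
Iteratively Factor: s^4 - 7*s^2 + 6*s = (s - 2)*(s^3 + 2*s^2 - 3*s) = (s - 2)*(s + 3)*(s^2 - s) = s*(s - 2)*(s + 3)*(s - 1)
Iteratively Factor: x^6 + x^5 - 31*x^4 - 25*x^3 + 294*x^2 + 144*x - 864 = (x + 4)*(x^5 - 3*x^4 - 19*x^3 + 51*x^2 + 90*x - 216) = (x - 4)*(x + 4)*(x^4 + x^3 - 15*x^2 - 9*x + 54) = (x - 4)*(x - 2)*(x + 4)*(x^3 + 3*x^2 - 9*x - 27) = (x - 4)*(x - 2)*(x + 3)*(x + 4)*(x^2 - 9) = (x - 4)*(x - 3)*(x - 2)*(x + 3)*(x + 4)*(x + 3)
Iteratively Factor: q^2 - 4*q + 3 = (q - 3)*(q - 1)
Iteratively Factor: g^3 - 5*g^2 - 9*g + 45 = (g - 5)*(g^2 - 9) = (g - 5)*(g - 3)*(g + 3)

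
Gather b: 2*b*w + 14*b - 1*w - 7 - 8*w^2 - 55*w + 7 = b*(2*w + 14) - 8*w^2 - 56*w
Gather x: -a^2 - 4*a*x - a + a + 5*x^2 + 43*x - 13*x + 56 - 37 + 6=-a^2 + 5*x^2 + x*(30 - 4*a) + 25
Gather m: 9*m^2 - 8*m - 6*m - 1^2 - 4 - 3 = 9*m^2 - 14*m - 8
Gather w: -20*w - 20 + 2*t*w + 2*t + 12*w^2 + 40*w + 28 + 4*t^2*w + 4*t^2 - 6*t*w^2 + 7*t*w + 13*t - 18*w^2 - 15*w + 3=4*t^2 + 15*t + w^2*(-6*t - 6) + w*(4*t^2 + 9*t + 5) + 11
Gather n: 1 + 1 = 2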